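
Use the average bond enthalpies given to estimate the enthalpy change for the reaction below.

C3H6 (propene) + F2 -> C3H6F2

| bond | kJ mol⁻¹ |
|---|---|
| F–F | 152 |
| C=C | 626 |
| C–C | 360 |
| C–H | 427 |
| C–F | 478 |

ΔH ≈ −538 kJ

Bonds broken (reactants):
  C–C: 1 × 360 = 360
  C–H: 6 × 427 = 2562
  C=C: 1 × 626 = 626
  F–F: 1 × 152 = 152
  Σ(broken) = 3700 kJ
Bonds formed (products):
  C–C: 2 × 360 = 720
  C–F: 2 × 478 = 956
  C–H: 6 × 427 = 2562
  Σ(formed) = 4238 kJ
ΔH = Σ(broken) − Σ(formed) = 3700 − 4238 = −538 kJ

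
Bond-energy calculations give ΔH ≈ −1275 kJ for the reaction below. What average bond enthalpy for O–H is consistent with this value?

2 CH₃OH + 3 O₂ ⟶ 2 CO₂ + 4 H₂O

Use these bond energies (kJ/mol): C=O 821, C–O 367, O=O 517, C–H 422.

Let D be the O–H bond energy.
Σ(broken) = 6×422 + 2×367 + 2×D + 3×517 = 4817 + 2D
Σ(formed) = 4×821 + 8×D = 3284 + 8D
ΔH = Σ(broken) − Σ(formed) = (4817 + 2D) − (3284 + 8D) = +1533 − 6D
Setting this equal to −1275 kJ gives 6D = 2808, so D = 468 kJ/mol.

D(O–H) ≈ 468 kJ/mol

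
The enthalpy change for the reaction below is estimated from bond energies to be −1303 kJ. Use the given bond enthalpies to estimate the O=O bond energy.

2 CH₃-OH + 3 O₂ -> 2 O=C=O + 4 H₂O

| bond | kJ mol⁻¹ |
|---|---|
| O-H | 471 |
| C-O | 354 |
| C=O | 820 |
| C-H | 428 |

Let D be the O=O bond energy.
Σ(broken) = 6×428 + 2×354 + 2×471 + 3×D = 4218 + 3D
Σ(formed) = 4×820 + 8×471 = 7048
ΔH = Σ(broken) − Σ(formed) = (4218 + 3D) − (7048) = −2830 + 3D
Setting this equal to −1303 kJ gives 3D = 1527, so D = 509 kJ/mol.

D(O=O) ≈ 509 kJ/mol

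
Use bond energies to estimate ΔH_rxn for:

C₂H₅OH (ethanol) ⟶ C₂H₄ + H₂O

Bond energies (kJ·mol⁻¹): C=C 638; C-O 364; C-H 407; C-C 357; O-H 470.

ΔH ≈ +20 kJ

Bonds broken (reactants):
  C-C: 1 × 357 = 357
  C-H: 5 × 407 = 2035
  C-O: 1 × 364 = 364
  O-H: 1 × 470 = 470
  Σ(broken) = 3226 kJ
Bonds formed (products):
  C-H: 4 × 407 = 1628
  C=C: 1 × 638 = 638
  O-H: 2 × 470 = 940
  Σ(formed) = 3206 kJ
ΔH = Σ(broken) − Σ(formed) = 3226 − 3206 = +20 kJ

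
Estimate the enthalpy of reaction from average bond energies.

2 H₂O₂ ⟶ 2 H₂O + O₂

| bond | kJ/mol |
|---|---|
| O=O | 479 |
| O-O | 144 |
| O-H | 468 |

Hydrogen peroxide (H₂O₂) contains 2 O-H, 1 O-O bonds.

ΔH ≈ −191 kJ

Bonds broken (reactants):
  O-H: 4 × 468 = 1872
  O-O: 2 × 144 = 288
  Σ(broken) = 2160 kJ
Bonds formed (products):
  O-H: 4 × 468 = 1872
  O=O: 1 × 479 = 479
  Σ(formed) = 2351 kJ
ΔH = Σ(broken) − Σ(formed) = 2160 − 2351 = −191 kJ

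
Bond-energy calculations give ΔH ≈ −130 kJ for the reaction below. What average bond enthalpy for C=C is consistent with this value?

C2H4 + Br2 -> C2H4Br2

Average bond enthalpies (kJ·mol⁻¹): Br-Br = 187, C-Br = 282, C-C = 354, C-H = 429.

Let D be the C=C bond energy.
Σ(broken) = 1×187 + 4×429 + 1×D = 1903 + D
Σ(formed) = 2×282 + 1×354 + 4×429 = 2634
ΔH = Σ(broken) − Σ(formed) = (1903 + D) − (2634) = −731 + D
Setting this equal to −130 kJ gives D = 601 kJ/mol.

D(C=C) ≈ 601 kJ/mol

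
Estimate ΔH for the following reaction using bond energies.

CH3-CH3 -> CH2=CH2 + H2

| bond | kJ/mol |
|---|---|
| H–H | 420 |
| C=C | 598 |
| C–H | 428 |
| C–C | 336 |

ΔH ≈ +174 kJ

Bonds broken (reactants):
  C–C: 1 × 336 = 336
  C–H: 6 × 428 = 2568
  Σ(broken) = 2904 kJ
Bonds formed (products):
  C–H: 4 × 428 = 1712
  C=C: 1 × 598 = 598
  H–H: 1 × 420 = 420
  Σ(formed) = 2730 kJ
ΔH = Σ(broken) − Σ(formed) = 2904 − 2730 = +174 kJ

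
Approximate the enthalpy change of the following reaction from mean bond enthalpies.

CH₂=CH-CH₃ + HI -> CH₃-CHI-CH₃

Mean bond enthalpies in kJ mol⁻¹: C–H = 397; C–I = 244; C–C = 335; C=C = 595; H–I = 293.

Bonds broken (reactants):
  C–C: 1 × 335 = 335
  C–H: 6 × 397 = 2382
  C=C: 1 × 595 = 595
  H–I: 1 × 293 = 293
  Σ(broken) = 3605 kJ
Bonds formed (products):
  C–C: 2 × 335 = 670
  C–H: 7 × 397 = 2779
  C–I: 1 × 244 = 244
  Σ(formed) = 3693 kJ
ΔH = Σ(broken) − Σ(formed) = 3605 − 3693 = −88 kJ

ΔH ≈ −88 kJ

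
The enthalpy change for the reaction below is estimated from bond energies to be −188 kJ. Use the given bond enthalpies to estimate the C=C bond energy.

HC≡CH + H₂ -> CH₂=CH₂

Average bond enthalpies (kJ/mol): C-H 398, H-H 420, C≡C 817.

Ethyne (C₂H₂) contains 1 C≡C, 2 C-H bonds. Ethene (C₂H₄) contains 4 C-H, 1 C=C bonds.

D(C=C) ≈ 629 kJ/mol

Let D be the C=C bond energy.
Σ(broken) = 1×817 + 2×398 + 1×420 = 2033
Σ(formed) = 4×398 + 1×D = 1592 + D
ΔH = Σ(broken) − Σ(formed) = (2033) − (1592 + D) = +441 − D
Setting this equal to −188 kJ gives D = 629 kJ/mol.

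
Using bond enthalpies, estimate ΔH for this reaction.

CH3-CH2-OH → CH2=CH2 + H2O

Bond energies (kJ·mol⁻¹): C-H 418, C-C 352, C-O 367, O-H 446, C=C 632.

ΔH ≈ +59 kJ

Bonds broken (reactants):
  C-C: 1 × 352 = 352
  C-H: 5 × 418 = 2090
  C-O: 1 × 367 = 367
  O-H: 1 × 446 = 446
  Σ(broken) = 3255 kJ
Bonds formed (products):
  C-H: 4 × 418 = 1672
  C=C: 1 × 632 = 632
  O-H: 2 × 446 = 892
  Σ(formed) = 3196 kJ
ΔH = Σ(broken) − Σ(formed) = 3255 − 3196 = +59 kJ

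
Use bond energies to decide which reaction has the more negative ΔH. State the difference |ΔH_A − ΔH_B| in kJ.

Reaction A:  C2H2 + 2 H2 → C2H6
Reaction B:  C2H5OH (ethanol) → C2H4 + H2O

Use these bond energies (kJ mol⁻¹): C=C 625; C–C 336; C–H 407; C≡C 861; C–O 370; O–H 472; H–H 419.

Reaction A:
  Bonds broken (reactants):
    C≡C: 1 × 861 = 861
    C–H: 2 × 407 = 814
    H–H: 2 × 419 = 838
    Σ(broken) = 2513 kJ
  Bonds formed (products):
    C–C: 1 × 336 = 336
    C–H: 6 × 407 = 2442
    Σ(formed) = 2778 kJ
  ΔH_A = 2513 − 2778 = −265 kJ
Reaction B:
  Bonds broken (reactants):
    C–C: 1 × 336 = 336
    C–H: 5 × 407 = 2035
    C–O: 1 × 370 = 370
    O–H: 1 × 472 = 472
    Σ(broken) = 3213 kJ
  Bonds formed (products):
    C–H: 4 × 407 = 1628
    C=C: 1 × 625 = 625
    O–H: 2 × 472 = 944
    Σ(formed) = 3197 kJ
  ΔH_B = 3213 − 3197 = +16 kJ
ΔH_A − ΔH_B = −281 kJ, so reaction A has the more negative ΔH; |ΔH_A − ΔH_B| = 281 kJ.

Reaction A, by 281 kJ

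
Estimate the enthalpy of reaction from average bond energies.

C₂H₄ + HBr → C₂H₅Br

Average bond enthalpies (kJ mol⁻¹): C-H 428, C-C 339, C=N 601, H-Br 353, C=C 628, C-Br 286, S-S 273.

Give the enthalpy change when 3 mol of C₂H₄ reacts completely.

Bonds broken (reactants):
  C-H: 4 × 428 = 1712
  C=C: 1 × 628 = 628
  H-Br: 1 × 353 = 353
  Σ(broken) = 2693 kJ
Bonds formed (products):
  C-Br: 1 × 286 = 286
  C-C: 1 × 339 = 339
  C-H: 5 × 428 = 2140
  Σ(formed) = 2765 kJ
ΔH = Σ(broken) − Σ(formed) = 2693 − 2765 = −72 kJ
For 3× the reaction as written: 3 × (−72) = −216 kJ

ΔH = −216 kJ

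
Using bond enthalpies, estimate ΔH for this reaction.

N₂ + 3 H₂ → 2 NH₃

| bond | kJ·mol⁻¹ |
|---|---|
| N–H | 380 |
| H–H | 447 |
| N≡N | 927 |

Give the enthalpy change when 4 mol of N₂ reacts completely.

ΔH = −48 kJ

Bonds broken (reactants):
  H–H: 3 × 447 = 1341
  N≡N: 1 × 927 = 927
  Σ(broken) = 2268 kJ
Bonds formed (products):
  N–H: 6 × 380 = 2280
  Σ(formed) = 2280 kJ
ΔH = Σ(broken) − Σ(formed) = 2268 − 2280 = −12 kJ
For 4× the reaction as written: 4 × (−12) = −48 kJ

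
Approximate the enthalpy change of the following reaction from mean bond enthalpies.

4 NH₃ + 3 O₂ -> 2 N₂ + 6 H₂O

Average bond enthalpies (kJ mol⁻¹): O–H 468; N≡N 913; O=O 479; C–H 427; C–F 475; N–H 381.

Bonds broken (reactants):
  N–H: 12 × 381 = 4572
  O=O: 3 × 479 = 1437
  Σ(broken) = 6009 kJ
Bonds formed (products):
  N≡N: 2 × 913 = 1826
  O–H: 12 × 468 = 5616
  Σ(formed) = 7442 kJ
ΔH = Σ(broken) − Σ(formed) = 6009 − 7442 = −1433 kJ

ΔH ≈ −1433 kJ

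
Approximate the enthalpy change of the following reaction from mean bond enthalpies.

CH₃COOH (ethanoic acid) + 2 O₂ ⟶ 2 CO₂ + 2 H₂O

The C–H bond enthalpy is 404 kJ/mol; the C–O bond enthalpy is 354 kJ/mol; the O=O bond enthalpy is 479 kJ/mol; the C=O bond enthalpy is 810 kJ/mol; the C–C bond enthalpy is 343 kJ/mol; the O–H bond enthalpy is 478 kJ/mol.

Bonds broken (reactants):
  C–C: 1 × 343 = 343
  C–H: 3 × 404 = 1212
  C–O: 1 × 354 = 354
  C=O: 1 × 810 = 810
  O–H: 1 × 478 = 478
  O=O: 2 × 479 = 958
  Σ(broken) = 4155 kJ
Bonds formed (products):
  C=O: 4 × 810 = 3240
  O–H: 4 × 478 = 1912
  Σ(formed) = 5152 kJ
ΔH = Σ(broken) − Σ(formed) = 4155 − 5152 = −997 kJ

ΔH ≈ −997 kJ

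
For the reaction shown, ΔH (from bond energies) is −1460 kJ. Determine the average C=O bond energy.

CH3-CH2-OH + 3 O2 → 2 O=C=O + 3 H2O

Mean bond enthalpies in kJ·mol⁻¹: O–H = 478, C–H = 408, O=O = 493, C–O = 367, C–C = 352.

Let D be the C=O bond energy.
Σ(broken) = 1×352 + 5×408 + 1×367 + 1×478 + 3×493 = 4716
Σ(formed) = 4×D + 6×478 = 2868 + 4D
ΔH = Σ(broken) − Σ(formed) = (4716) − (2868 + 4D) = +1848 − 4D
Setting this equal to −1460 kJ gives 4D = 3308, so D = 827 kJ/mol.

D(C=O) ≈ 827 kJ/mol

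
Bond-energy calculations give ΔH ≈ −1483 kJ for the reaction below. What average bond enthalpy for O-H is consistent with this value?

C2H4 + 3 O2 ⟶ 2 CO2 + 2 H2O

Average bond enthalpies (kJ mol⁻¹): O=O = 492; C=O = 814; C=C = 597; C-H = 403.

Let D be the O-H bond energy.
Σ(broken) = 4×403 + 1×597 + 3×492 = 3685
Σ(formed) = 4×814 + 4×D = 3256 + 4D
ΔH = Σ(broken) − Σ(formed) = (3685) − (3256 + 4D) = +429 − 4D
Setting this equal to −1483 kJ gives 4D = 1912, so D = 478 kJ/mol.

D(O-H) ≈ 478 kJ/mol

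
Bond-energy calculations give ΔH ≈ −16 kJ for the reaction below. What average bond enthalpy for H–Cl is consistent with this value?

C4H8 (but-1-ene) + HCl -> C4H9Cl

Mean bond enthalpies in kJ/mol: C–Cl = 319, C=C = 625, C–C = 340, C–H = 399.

D(H–Cl) ≈ 417 kJ/mol

Let D be the H–Cl bond energy.
Σ(broken) = 2×340 + 8×399 + 1×625 + 1×D = 4497 + D
Σ(formed) = 3×340 + 1×319 + 9×399 = 4930
ΔH = Σ(broken) − Σ(formed) = (4497 + D) − (4930) = −433 + D
Setting this equal to −16 kJ gives D = 417 kJ/mol.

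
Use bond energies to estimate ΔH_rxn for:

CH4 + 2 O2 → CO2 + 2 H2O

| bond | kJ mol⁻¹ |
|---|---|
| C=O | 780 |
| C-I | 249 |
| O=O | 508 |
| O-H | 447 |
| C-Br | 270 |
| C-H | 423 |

Bonds broken (reactants):
  C-H: 4 × 423 = 1692
  O=O: 2 × 508 = 1016
  Σ(broken) = 2708 kJ
Bonds formed (products):
  C=O: 2 × 780 = 1560
  O-H: 4 × 447 = 1788
  Σ(formed) = 3348 kJ
ΔH = Σ(broken) − Σ(formed) = 2708 − 3348 = −640 kJ

ΔH ≈ −640 kJ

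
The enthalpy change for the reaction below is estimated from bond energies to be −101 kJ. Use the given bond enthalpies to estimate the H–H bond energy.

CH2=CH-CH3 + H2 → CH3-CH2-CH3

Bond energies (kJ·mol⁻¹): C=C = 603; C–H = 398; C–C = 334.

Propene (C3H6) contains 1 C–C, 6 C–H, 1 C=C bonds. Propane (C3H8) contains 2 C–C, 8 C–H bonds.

Let D be the H–H bond energy.
Σ(broken) = 1×334 + 6×398 + 1×603 + 1×D = 3325 + D
Σ(formed) = 2×334 + 8×398 = 3852
ΔH = Σ(broken) − Σ(formed) = (3325 + D) − (3852) = −527 + D
Setting this equal to −101 kJ gives D = 426 kJ/mol.

D(H–H) ≈ 426 kJ/mol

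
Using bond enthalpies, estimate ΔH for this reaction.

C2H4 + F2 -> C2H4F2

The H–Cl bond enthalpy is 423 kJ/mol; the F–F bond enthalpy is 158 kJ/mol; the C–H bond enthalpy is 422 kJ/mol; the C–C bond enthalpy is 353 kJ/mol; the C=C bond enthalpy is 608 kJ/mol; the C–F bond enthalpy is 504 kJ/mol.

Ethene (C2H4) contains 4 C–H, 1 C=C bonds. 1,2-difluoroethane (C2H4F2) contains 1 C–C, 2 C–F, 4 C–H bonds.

ΔH ≈ −595 kJ

Bonds broken (reactants):
  C–H: 4 × 422 = 1688
  C=C: 1 × 608 = 608
  F–F: 1 × 158 = 158
  Σ(broken) = 2454 kJ
Bonds formed (products):
  C–C: 1 × 353 = 353
  C–F: 2 × 504 = 1008
  C–H: 4 × 422 = 1688
  Σ(formed) = 3049 kJ
ΔH = Σ(broken) − Σ(formed) = 2454 − 3049 = −595 kJ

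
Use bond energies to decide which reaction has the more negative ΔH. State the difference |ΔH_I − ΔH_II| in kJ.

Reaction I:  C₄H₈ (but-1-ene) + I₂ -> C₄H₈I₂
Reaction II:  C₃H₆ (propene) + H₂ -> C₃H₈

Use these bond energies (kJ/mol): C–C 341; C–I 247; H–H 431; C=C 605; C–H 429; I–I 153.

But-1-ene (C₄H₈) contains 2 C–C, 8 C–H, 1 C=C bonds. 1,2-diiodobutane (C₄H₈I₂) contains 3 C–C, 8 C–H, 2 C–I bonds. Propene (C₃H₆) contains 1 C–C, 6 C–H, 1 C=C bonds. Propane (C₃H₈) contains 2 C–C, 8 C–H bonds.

Reaction I:
  Bonds broken (reactants):
    C–C: 2 × 341 = 682
    C–H: 8 × 429 = 3432
    C=C: 1 × 605 = 605
    I–I: 1 × 153 = 153
    Σ(broken) = 4872 kJ
  Bonds formed (products):
    C–C: 3 × 341 = 1023
    C–H: 8 × 429 = 3432
    C–I: 2 × 247 = 494
    Σ(formed) = 4949 kJ
  ΔH_I = 4872 − 4949 = −77 kJ
Reaction II:
  Bonds broken (reactants):
    C–C: 1 × 341 = 341
    C–H: 6 × 429 = 2574
    C=C: 1 × 605 = 605
    H–H: 1 × 431 = 431
    Σ(broken) = 3951 kJ
  Bonds formed (products):
    C–C: 2 × 341 = 682
    C–H: 8 × 429 = 3432
    Σ(formed) = 4114 kJ
  ΔH_II = 3951 − 4114 = −163 kJ
ΔH_I − ΔH_II = +86 kJ, so reaction II has the more negative ΔH; |ΔH_I − ΔH_II| = 86 kJ.

Reaction II, by 86 kJ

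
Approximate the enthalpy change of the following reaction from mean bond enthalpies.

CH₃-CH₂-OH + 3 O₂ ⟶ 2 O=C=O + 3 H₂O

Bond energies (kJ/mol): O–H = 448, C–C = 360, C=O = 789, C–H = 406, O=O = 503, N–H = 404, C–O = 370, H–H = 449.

ΔH ≈ −1127 kJ

Bonds broken (reactants):
  C–C: 1 × 360 = 360
  C–H: 5 × 406 = 2030
  C–O: 1 × 370 = 370
  O–H: 1 × 448 = 448
  O=O: 3 × 503 = 1509
  Σ(broken) = 4717 kJ
Bonds formed (products):
  C=O: 4 × 789 = 3156
  O–H: 6 × 448 = 2688
  Σ(formed) = 5844 kJ
ΔH = Σ(broken) − Σ(formed) = 4717 − 5844 = −1127 kJ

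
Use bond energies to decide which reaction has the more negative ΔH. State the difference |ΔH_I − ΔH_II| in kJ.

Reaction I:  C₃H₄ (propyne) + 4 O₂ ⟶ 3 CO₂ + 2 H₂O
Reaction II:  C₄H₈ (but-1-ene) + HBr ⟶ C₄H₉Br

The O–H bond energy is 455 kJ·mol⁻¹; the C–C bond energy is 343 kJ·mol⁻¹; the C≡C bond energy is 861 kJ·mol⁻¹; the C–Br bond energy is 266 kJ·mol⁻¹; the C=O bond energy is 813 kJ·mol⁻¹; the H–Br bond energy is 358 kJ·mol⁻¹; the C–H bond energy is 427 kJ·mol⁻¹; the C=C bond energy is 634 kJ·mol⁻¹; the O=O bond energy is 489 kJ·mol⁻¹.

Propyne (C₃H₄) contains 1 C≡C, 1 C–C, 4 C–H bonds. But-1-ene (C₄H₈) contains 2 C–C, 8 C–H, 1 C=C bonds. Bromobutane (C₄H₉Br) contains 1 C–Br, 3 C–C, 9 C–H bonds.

Reaction I:
  Bonds broken (reactants):
    C≡C: 1 × 861 = 861
    C–C: 1 × 343 = 343
    C–H: 4 × 427 = 1708
    O=O: 4 × 489 = 1956
    Σ(broken) = 4868 kJ
  Bonds formed (products):
    C=O: 6 × 813 = 4878
    O–H: 4 × 455 = 1820
    Σ(formed) = 6698 kJ
  ΔH_I = 4868 − 6698 = −1830 kJ
Reaction II:
  Bonds broken (reactants):
    C–C: 2 × 343 = 686
    C–H: 8 × 427 = 3416
    C=C: 1 × 634 = 634
    H–Br: 1 × 358 = 358
    Σ(broken) = 5094 kJ
  Bonds formed (products):
    C–Br: 1 × 266 = 266
    C–C: 3 × 343 = 1029
    C–H: 9 × 427 = 3843
    Σ(formed) = 5138 kJ
  ΔH_II = 5094 − 5138 = −44 kJ
ΔH_I − ΔH_II = −1786 kJ, so reaction I has the more negative ΔH; |ΔH_I − ΔH_II| = 1786 kJ.

Reaction I, by 1786 kJ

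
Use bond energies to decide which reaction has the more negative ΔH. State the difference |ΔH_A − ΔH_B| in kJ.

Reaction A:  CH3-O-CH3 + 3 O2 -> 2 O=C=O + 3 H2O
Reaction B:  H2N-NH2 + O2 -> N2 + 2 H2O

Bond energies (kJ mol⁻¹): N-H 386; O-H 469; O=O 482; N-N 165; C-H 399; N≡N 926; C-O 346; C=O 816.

Reaction A:
  Bonds broken (reactants):
    C-H: 6 × 399 = 2394
    C-O: 2 × 346 = 692
    O=O: 3 × 482 = 1446
    Σ(broken) = 4532 kJ
  Bonds formed (products):
    C=O: 4 × 816 = 3264
    O-H: 6 × 469 = 2814
    Σ(formed) = 6078 kJ
  ΔH_A = 4532 − 6078 = −1546 kJ
Reaction B:
  Bonds broken (reactants):
    N-H: 4 × 386 = 1544
    N-N: 1 × 165 = 165
    O=O: 1 × 482 = 482
    Σ(broken) = 2191 kJ
  Bonds formed (products):
    N≡N: 1 × 926 = 926
    O-H: 4 × 469 = 1876
    Σ(formed) = 2802 kJ
  ΔH_B = 2191 − 2802 = −611 kJ
ΔH_A − ΔH_B = −935 kJ, so reaction A has the more negative ΔH; |ΔH_A − ΔH_B| = 935 kJ.

Reaction A, by 935 kJ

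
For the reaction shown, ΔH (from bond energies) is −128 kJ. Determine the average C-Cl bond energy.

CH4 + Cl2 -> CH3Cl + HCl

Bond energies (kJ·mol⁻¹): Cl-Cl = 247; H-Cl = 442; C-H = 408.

Let D be the C-Cl bond energy.
Σ(broken) = 4×408 + 1×247 = 1879
Σ(formed) = 1×D + 3×408 + 1×442 = 1666 + D
ΔH = Σ(broken) − Σ(formed) = (1879) − (1666 + D) = +213 − D
Setting this equal to −128 kJ gives D = 341 kJ/mol.

D(C-Cl) ≈ 341 kJ/mol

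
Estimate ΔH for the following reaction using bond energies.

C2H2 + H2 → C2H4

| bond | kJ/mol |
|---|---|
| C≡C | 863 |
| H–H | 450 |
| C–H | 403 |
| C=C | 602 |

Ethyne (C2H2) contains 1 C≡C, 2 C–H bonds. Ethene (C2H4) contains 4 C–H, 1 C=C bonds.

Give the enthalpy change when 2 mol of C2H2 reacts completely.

Bonds broken (reactants):
  C≡C: 1 × 863 = 863
  C–H: 2 × 403 = 806
  H–H: 1 × 450 = 450
  Σ(broken) = 2119 kJ
Bonds formed (products):
  C–H: 4 × 403 = 1612
  C=C: 1 × 602 = 602
  Σ(formed) = 2214 kJ
ΔH = Σ(broken) − Σ(formed) = 2119 − 2214 = −95 kJ
For 2× the reaction as written: 2 × (−95) = −190 kJ

ΔH = −190 kJ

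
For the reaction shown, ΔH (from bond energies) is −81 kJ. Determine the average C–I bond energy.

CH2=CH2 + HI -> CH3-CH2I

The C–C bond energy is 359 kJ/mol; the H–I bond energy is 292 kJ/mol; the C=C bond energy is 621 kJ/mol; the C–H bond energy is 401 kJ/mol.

D(C–I) ≈ 234 kJ/mol

Let D be the C–I bond energy.
Σ(broken) = 4×401 + 1×621 + 1×292 = 2517
Σ(formed) = 1×359 + 5×401 + 1×D = 2364 + D
ΔH = Σ(broken) − Σ(formed) = (2517) − (2364 + D) = +153 − D
Setting this equal to −81 kJ gives D = 234 kJ/mol.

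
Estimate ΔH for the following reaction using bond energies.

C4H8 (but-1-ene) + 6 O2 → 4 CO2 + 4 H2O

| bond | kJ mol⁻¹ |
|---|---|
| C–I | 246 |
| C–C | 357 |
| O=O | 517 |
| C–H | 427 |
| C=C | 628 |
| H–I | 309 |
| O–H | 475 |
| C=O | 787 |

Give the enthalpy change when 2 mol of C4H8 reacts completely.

ΔH = −4472 kJ

Bonds broken (reactants):
  C–C: 2 × 357 = 714
  C–H: 8 × 427 = 3416
  C=C: 1 × 628 = 628
  O=O: 6 × 517 = 3102
  Σ(broken) = 7860 kJ
Bonds formed (products):
  C=O: 8 × 787 = 6296
  O–H: 8 × 475 = 3800
  Σ(formed) = 10096 kJ
ΔH = Σ(broken) − Σ(formed) = 7860 − 10096 = −2236 kJ
For 2× the reaction as written: 2 × (−2236) = −4472 kJ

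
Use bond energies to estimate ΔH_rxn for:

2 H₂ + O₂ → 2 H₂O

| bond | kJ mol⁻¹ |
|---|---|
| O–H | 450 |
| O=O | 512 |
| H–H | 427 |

ΔH ≈ −434 kJ

Bonds broken (reactants):
  H–H: 2 × 427 = 854
  O=O: 1 × 512 = 512
  Σ(broken) = 1366 kJ
Bonds formed (products):
  O–H: 4 × 450 = 1800
  Σ(formed) = 1800 kJ
ΔH = Σ(broken) − Σ(formed) = 1366 − 1800 = −434 kJ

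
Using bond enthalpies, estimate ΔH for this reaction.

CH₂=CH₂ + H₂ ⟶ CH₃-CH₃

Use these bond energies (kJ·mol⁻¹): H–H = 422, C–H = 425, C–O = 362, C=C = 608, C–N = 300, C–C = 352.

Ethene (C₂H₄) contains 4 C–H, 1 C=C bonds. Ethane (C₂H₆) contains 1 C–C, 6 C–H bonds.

Bonds broken (reactants):
  C–H: 4 × 425 = 1700
  C=C: 1 × 608 = 608
  H–H: 1 × 422 = 422
  Σ(broken) = 2730 kJ
Bonds formed (products):
  C–C: 1 × 352 = 352
  C–H: 6 × 425 = 2550
  Σ(formed) = 2902 kJ
ΔH = Σ(broken) − Σ(formed) = 2730 − 2902 = −172 kJ

ΔH ≈ −172 kJ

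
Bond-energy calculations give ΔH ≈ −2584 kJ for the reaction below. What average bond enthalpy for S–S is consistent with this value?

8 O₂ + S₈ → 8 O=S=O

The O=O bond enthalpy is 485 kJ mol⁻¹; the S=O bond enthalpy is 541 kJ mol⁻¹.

D(S–S) ≈ 274 kJ/mol

Let D be the S–S bond energy.
Σ(broken) = 8×485 + 8×D = 3880 + 8D
Σ(formed) = 16×541 = 8656
ΔH = Σ(broken) − Σ(formed) = (3880 + 8D) − (8656) = −4776 + 8D
Setting this equal to −2584 kJ gives 8D = 2192, so D = 274 kJ/mol.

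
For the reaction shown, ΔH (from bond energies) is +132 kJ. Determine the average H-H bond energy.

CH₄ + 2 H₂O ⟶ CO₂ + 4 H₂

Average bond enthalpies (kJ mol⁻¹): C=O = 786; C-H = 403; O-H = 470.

Let D be the H-H bond energy.
Σ(broken) = 4×403 + 4×470 = 3492
Σ(formed) = 2×786 + 4×D = 1572 + 4D
ΔH = Σ(broken) − Σ(formed) = (3492) − (1572 + 4D) = +1920 − 4D
Setting this equal to +132 kJ gives 4D = 1788, so D = 447 kJ/mol.

D(H-H) ≈ 447 kJ/mol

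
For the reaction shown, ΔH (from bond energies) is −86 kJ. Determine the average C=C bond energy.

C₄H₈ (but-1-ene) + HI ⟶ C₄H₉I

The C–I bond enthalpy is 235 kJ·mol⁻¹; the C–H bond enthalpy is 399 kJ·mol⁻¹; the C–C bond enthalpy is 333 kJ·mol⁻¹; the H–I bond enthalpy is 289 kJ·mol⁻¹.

Let D be the C=C bond energy.
Σ(broken) = 2×333 + 8×399 + 1×D + 1×289 = 4147 + D
Σ(formed) = 3×333 + 9×399 + 1×235 = 4825
ΔH = Σ(broken) − Σ(formed) = (4147 + D) − (4825) = −678 + D
Setting this equal to −86 kJ gives D = 592 kJ/mol.

D(C=C) ≈ 592 kJ/mol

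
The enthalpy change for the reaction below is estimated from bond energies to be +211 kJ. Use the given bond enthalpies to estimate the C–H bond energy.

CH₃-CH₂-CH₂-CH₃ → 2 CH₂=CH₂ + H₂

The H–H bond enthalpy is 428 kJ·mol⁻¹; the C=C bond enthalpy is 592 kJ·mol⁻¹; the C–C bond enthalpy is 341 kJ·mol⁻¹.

D(C–H) ≈ 400 kJ/mol

Let D be the C–H bond energy.
Σ(broken) = 3×341 + 10×D = 1023 + 10D
Σ(formed) = 8×D + 2×592 + 1×428 = 1612 + 8D
ΔH = Σ(broken) − Σ(formed) = (1023 + 10D) − (1612 + 8D) = −589 + 2D
Setting this equal to +211 kJ gives 2D = 800, so D = 400 kJ/mol.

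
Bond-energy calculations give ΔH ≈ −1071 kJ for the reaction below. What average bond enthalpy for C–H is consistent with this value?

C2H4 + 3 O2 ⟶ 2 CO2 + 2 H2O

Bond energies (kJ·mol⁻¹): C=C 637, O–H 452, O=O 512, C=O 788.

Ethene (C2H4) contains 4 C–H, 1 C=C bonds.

Let D be the C–H bond energy.
Σ(broken) = 4×D + 1×637 + 3×512 = 2173 + 4D
Σ(formed) = 4×788 + 4×452 = 4960
ΔH = Σ(broken) − Σ(formed) = (2173 + 4D) − (4960) = −2787 + 4D
Setting this equal to −1071 kJ gives 4D = 1716, so D = 429 kJ/mol.

D(C–H) ≈ 429 kJ/mol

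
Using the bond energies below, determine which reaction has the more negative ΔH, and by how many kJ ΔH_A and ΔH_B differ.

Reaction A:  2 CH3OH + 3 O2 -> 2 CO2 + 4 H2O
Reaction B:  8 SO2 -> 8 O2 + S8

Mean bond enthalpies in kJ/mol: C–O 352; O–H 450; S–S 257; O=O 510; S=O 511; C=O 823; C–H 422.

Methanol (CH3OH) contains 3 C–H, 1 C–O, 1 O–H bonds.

Reaction A:
  Bonds broken (reactants):
    C–H: 6 × 422 = 2532
    C–O: 2 × 352 = 704
    O–H: 2 × 450 = 900
    O=O: 3 × 510 = 1530
    Σ(broken) = 5666 kJ
  Bonds formed (products):
    C=O: 4 × 823 = 3292
    O–H: 8 × 450 = 3600
    Σ(formed) = 6892 kJ
  ΔH_A = 5666 − 6892 = −1226 kJ
Reaction B:
  Bonds broken (reactants):
    S=O: 16 × 511 = 8176
    Σ(broken) = 8176 kJ
  Bonds formed (products):
    O=O: 8 × 510 = 4080
    S–S: 8 × 257 = 2056
    Σ(formed) = 6136 kJ
  ΔH_B = 8176 − 6136 = +2040 kJ
ΔH_A − ΔH_B = −3266 kJ, so reaction A has the more negative ΔH; |ΔH_A − ΔH_B| = 3266 kJ.

Reaction A, by 3266 kJ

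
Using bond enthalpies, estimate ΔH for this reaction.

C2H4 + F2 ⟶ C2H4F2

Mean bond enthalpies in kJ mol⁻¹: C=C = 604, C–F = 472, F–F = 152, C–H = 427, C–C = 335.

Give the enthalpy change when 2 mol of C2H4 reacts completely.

ΔH = −1046 kJ

Bonds broken (reactants):
  C–H: 4 × 427 = 1708
  C=C: 1 × 604 = 604
  F–F: 1 × 152 = 152
  Σ(broken) = 2464 kJ
Bonds formed (products):
  C–C: 1 × 335 = 335
  C–F: 2 × 472 = 944
  C–H: 4 × 427 = 1708
  Σ(formed) = 2987 kJ
ΔH = Σ(broken) − Σ(formed) = 2464 − 2987 = −523 kJ
For 2× the reaction as written: 2 × (−523) = −1046 kJ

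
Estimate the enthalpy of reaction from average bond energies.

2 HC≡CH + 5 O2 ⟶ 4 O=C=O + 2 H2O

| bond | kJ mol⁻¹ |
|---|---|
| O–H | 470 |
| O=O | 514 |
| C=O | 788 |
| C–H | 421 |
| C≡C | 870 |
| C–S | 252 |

ΔH ≈ −2190 kJ

Bonds broken (reactants):
  C≡C: 2 × 870 = 1740
  C–H: 4 × 421 = 1684
  O=O: 5 × 514 = 2570
  Σ(broken) = 5994 kJ
Bonds formed (products):
  C=O: 8 × 788 = 6304
  O–H: 4 × 470 = 1880
  Σ(formed) = 8184 kJ
ΔH = Σ(broken) − Σ(formed) = 5994 − 8184 = −2190 kJ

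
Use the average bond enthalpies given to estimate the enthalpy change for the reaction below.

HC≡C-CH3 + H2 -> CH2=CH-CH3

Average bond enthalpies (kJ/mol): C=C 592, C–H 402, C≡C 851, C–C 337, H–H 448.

ΔH ≈ −97 kJ

Bonds broken (reactants):
  C≡C: 1 × 851 = 851
  C–C: 1 × 337 = 337
  C–H: 4 × 402 = 1608
  H–H: 1 × 448 = 448
  Σ(broken) = 3244 kJ
Bonds formed (products):
  C–C: 1 × 337 = 337
  C–H: 6 × 402 = 2412
  C=C: 1 × 592 = 592
  Σ(formed) = 3341 kJ
ΔH = Σ(broken) − Σ(formed) = 3244 − 3341 = −97 kJ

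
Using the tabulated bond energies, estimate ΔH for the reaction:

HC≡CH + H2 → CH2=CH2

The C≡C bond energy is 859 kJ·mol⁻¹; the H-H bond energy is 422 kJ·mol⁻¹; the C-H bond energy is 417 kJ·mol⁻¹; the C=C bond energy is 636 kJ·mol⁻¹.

ΔH ≈ −189 kJ

Bonds broken (reactants):
  C≡C: 1 × 859 = 859
  C-H: 2 × 417 = 834
  H-H: 1 × 422 = 422
  Σ(broken) = 2115 kJ
Bonds formed (products):
  C-H: 4 × 417 = 1668
  C=C: 1 × 636 = 636
  Σ(formed) = 2304 kJ
ΔH = Σ(broken) − Σ(formed) = 2115 − 2304 = −189 kJ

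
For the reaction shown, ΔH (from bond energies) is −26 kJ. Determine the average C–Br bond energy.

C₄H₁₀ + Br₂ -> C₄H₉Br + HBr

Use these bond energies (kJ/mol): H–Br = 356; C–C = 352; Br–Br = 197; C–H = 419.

D(C–Br) ≈ 286 kJ/mol

Let D be the C–Br bond energy.
Σ(broken) = 1×197 + 3×352 + 10×419 = 5443
Σ(formed) = 1×D + 3×352 + 9×419 + 1×356 = 5183 + D
ΔH = Σ(broken) − Σ(formed) = (5443) − (5183 + D) = +260 − D
Setting this equal to −26 kJ gives D = 286 kJ/mol.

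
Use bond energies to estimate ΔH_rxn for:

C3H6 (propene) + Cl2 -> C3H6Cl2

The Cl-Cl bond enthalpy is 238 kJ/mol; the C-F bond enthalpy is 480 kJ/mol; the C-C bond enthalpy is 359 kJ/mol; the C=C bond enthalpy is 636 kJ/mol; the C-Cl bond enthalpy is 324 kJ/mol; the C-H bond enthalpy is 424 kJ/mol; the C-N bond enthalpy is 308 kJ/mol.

ΔH ≈ −133 kJ

Bonds broken (reactants):
  C-C: 1 × 359 = 359
  C-H: 6 × 424 = 2544
  C=C: 1 × 636 = 636
  Cl-Cl: 1 × 238 = 238
  Σ(broken) = 3777 kJ
Bonds formed (products):
  C-C: 2 × 359 = 718
  C-Cl: 2 × 324 = 648
  C-H: 6 × 424 = 2544
  Σ(formed) = 3910 kJ
ΔH = Σ(broken) − Σ(formed) = 3777 − 3910 = −133 kJ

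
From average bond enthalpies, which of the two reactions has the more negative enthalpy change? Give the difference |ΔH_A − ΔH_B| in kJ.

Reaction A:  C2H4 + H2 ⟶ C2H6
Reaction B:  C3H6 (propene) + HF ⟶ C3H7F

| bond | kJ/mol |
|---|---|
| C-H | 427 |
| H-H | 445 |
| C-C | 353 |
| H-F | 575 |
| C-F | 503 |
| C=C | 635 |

Reaction A, by 54 kJ

Reaction A:
  Bonds broken (reactants):
    C-H: 4 × 427 = 1708
    C=C: 1 × 635 = 635
    H-H: 1 × 445 = 445
    Σ(broken) = 2788 kJ
  Bonds formed (products):
    C-C: 1 × 353 = 353
    C-H: 6 × 427 = 2562
    Σ(formed) = 2915 kJ
  ΔH_A = 2788 − 2915 = −127 kJ
Reaction B:
  Bonds broken (reactants):
    C-C: 1 × 353 = 353
    C-H: 6 × 427 = 2562
    C=C: 1 × 635 = 635
    H-F: 1 × 575 = 575
    Σ(broken) = 4125 kJ
  Bonds formed (products):
    C-C: 2 × 353 = 706
    C-F: 1 × 503 = 503
    C-H: 7 × 427 = 2989
    Σ(formed) = 4198 kJ
  ΔH_B = 4125 − 4198 = −73 kJ
ΔH_A − ΔH_B = −54 kJ, so reaction A has the more negative ΔH; |ΔH_A − ΔH_B| = 54 kJ.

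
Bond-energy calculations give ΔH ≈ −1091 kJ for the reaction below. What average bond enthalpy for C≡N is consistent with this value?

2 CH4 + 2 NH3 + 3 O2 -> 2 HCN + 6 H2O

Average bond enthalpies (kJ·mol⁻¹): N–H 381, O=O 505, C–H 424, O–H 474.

D(C≡N) ≈ 874 kJ/mol

Let D be the C≡N bond energy.
Σ(broken) = 8×424 + 6×381 + 3×505 = 7193
Σ(formed) = 2×D + 2×424 + 12×474 = 6536 + 2D
ΔH = Σ(broken) − Σ(formed) = (7193) − (6536 + 2D) = +657 − 2D
Setting this equal to −1091 kJ gives 2D = 1748, so D = 874 kJ/mol.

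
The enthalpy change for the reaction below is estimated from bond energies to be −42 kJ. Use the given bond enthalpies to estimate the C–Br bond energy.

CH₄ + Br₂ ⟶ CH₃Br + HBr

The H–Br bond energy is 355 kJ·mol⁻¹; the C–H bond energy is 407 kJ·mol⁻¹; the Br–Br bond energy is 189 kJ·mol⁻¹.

D(C–Br) ≈ 283 kJ/mol

Let D be the C–Br bond energy.
Σ(broken) = 1×189 + 4×407 = 1817
Σ(formed) = 1×D + 3×407 + 1×355 = 1576 + D
ΔH = Σ(broken) − Σ(formed) = (1817) − (1576 + D) = +241 − D
Setting this equal to −42 kJ gives D = 283 kJ/mol.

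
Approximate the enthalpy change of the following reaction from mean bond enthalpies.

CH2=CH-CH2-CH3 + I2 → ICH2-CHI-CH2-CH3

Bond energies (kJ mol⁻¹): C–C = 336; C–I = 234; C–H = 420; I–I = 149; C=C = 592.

ΔH ≈ −63 kJ

Bonds broken (reactants):
  C–C: 2 × 336 = 672
  C–H: 8 × 420 = 3360
  C=C: 1 × 592 = 592
  I–I: 1 × 149 = 149
  Σ(broken) = 4773 kJ
Bonds formed (products):
  C–C: 3 × 336 = 1008
  C–H: 8 × 420 = 3360
  C–I: 2 × 234 = 468
  Σ(formed) = 4836 kJ
ΔH = Σ(broken) − Σ(formed) = 4773 − 4836 = −63 kJ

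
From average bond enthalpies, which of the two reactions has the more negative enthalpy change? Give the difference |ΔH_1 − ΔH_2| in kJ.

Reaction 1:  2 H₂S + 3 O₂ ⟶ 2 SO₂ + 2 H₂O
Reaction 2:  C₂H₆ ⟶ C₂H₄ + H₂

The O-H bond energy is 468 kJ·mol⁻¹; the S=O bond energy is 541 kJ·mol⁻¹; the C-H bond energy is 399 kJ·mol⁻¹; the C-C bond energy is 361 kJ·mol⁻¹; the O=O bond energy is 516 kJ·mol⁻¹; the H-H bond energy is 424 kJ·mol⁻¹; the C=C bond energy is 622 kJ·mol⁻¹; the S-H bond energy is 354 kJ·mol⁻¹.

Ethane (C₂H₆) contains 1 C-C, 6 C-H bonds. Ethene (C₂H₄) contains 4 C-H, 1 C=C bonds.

Reaction 1, by 1185 kJ

Reaction 1:
  Bonds broken (reactants):
    O=O: 3 × 516 = 1548
    S-H: 4 × 354 = 1416
    Σ(broken) = 2964 kJ
  Bonds formed (products):
    O-H: 4 × 468 = 1872
    S=O: 4 × 541 = 2164
    Σ(formed) = 4036 kJ
  ΔH_1 = 2964 − 4036 = −1072 kJ
Reaction 2:
  Bonds broken (reactants):
    C-C: 1 × 361 = 361
    C-H: 6 × 399 = 2394
    Σ(broken) = 2755 kJ
  Bonds formed (products):
    C-H: 4 × 399 = 1596
    C=C: 1 × 622 = 622
    H-H: 1 × 424 = 424
    Σ(formed) = 2642 kJ
  ΔH_2 = 2755 − 2642 = +113 kJ
ΔH_1 − ΔH_2 = −1185 kJ, so reaction 1 has the more negative ΔH; |ΔH_1 − ΔH_2| = 1185 kJ.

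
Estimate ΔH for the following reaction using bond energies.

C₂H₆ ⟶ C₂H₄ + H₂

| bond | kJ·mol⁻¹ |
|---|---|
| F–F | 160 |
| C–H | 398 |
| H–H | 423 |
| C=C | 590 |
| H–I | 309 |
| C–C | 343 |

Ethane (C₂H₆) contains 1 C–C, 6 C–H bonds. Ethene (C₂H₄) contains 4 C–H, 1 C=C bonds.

ΔH ≈ +126 kJ

Bonds broken (reactants):
  C–C: 1 × 343 = 343
  C–H: 6 × 398 = 2388
  Σ(broken) = 2731 kJ
Bonds formed (products):
  C–H: 4 × 398 = 1592
  C=C: 1 × 590 = 590
  H–H: 1 × 423 = 423
  Σ(formed) = 2605 kJ
ΔH = Σ(broken) − Σ(formed) = 2731 − 2605 = +126 kJ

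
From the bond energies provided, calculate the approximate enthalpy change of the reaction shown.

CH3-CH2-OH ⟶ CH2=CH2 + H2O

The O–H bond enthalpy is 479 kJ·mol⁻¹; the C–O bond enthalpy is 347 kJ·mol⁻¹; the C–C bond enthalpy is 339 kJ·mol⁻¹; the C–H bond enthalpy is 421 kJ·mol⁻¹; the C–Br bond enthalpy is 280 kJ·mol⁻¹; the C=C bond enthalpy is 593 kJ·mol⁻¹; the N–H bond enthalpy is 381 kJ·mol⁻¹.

Bonds broken (reactants):
  C–C: 1 × 339 = 339
  C–H: 5 × 421 = 2105
  C–O: 1 × 347 = 347
  O–H: 1 × 479 = 479
  Σ(broken) = 3270 kJ
Bonds formed (products):
  C–H: 4 × 421 = 1684
  C=C: 1 × 593 = 593
  O–H: 2 × 479 = 958
  Σ(formed) = 3235 kJ
ΔH = Σ(broken) − Σ(formed) = 3270 − 3235 = +35 kJ

ΔH ≈ +35 kJ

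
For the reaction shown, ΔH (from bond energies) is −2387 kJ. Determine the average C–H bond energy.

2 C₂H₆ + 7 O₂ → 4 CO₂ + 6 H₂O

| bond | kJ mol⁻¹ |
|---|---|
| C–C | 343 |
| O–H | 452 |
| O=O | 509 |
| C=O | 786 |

D(C–H) ≈ 423 kJ/mol

Let D be the C–H bond energy.
Σ(broken) = 2×343 + 12×D + 7×509 = 4249 + 12D
Σ(formed) = 8×786 + 12×452 = 11712
ΔH = Σ(broken) − Σ(formed) = (4249 + 12D) − (11712) = −7463 + 12D
Setting this equal to −2387 kJ gives 12D = 5076, so D = 423 kJ/mol.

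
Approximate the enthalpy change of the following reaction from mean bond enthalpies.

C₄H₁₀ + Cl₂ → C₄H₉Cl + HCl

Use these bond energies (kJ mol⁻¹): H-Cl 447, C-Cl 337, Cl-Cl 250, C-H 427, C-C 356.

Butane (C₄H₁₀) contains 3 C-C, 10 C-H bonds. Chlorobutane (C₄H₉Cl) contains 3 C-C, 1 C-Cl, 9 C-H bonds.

ΔH ≈ −107 kJ

Bonds broken (reactants):
  C-C: 3 × 356 = 1068
  C-H: 10 × 427 = 4270
  Cl-Cl: 1 × 250 = 250
  Σ(broken) = 5588 kJ
Bonds formed (products):
  C-C: 3 × 356 = 1068
  C-Cl: 1 × 337 = 337
  C-H: 9 × 427 = 3843
  H-Cl: 1 × 447 = 447
  Σ(formed) = 5695 kJ
ΔH = Σ(broken) − Σ(formed) = 5588 − 5695 = −107 kJ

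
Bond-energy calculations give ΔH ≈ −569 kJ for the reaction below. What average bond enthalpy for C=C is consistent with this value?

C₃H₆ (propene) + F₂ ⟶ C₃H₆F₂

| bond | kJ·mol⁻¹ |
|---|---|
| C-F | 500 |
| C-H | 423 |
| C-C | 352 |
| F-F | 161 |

Let D be the C=C bond energy.
Σ(broken) = 1×352 + 6×423 + 1×D + 1×161 = 3051 + D
Σ(formed) = 2×352 + 2×500 + 6×423 = 4242
ΔH = Σ(broken) − Σ(formed) = (3051 + D) − (4242) = −1191 + D
Setting this equal to −569 kJ gives D = 622 kJ/mol.

D(C=C) ≈ 622 kJ/mol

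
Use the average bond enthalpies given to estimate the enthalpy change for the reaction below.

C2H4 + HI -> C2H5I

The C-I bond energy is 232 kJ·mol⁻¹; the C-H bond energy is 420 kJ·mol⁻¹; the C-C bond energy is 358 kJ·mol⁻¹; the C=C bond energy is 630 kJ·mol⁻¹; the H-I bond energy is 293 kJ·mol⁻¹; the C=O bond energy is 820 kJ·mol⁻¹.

ΔH ≈ −87 kJ

Bonds broken (reactants):
  C-H: 4 × 420 = 1680
  C=C: 1 × 630 = 630
  H-I: 1 × 293 = 293
  Σ(broken) = 2603 kJ
Bonds formed (products):
  C-C: 1 × 358 = 358
  C-H: 5 × 420 = 2100
  C-I: 1 × 232 = 232
  Σ(formed) = 2690 kJ
ΔH = Σ(broken) − Σ(formed) = 2603 − 2690 = −87 kJ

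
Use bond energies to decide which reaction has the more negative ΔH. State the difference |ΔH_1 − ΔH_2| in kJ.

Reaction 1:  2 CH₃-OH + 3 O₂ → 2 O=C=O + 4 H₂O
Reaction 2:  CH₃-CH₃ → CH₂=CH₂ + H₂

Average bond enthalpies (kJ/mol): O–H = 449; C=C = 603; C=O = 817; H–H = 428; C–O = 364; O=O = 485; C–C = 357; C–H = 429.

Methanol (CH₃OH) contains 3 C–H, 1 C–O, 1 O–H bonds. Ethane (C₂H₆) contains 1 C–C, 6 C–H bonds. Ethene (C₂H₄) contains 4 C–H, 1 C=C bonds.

Reaction 1:
  Bonds broken (reactants):
    C–H: 6 × 429 = 2574
    C–O: 2 × 364 = 728
    O–H: 2 × 449 = 898
    O=O: 3 × 485 = 1455
    Σ(broken) = 5655 kJ
  Bonds formed (products):
    C=O: 4 × 817 = 3268
    O–H: 8 × 449 = 3592
    Σ(formed) = 6860 kJ
  ΔH_1 = 5655 − 6860 = −1205 kJ
Reaction 2:
  Bonds broken (reactants):
    C–C: 1 × 357 = 357
    C–H: 6 × 429 = 2574
    Σ(broken) = 2931 kJ
  Bonds formed (products):
    C–H: 4 × 429 = 1716
    C=C: 1 × 603 = 603
    H–H: 1 × 428 = 428
    Σ(formed) = 2747 kJ
  ΔH_2 = 2931 − 2747 = +184 kJ
ΔH_1 − ΔH_2 = −1389 kJ, so reaction 1 has the more negative ΔH; |ΔH_1 − ΔH_2| = 1389 kJ.

Reaction 1, by 1389 kJ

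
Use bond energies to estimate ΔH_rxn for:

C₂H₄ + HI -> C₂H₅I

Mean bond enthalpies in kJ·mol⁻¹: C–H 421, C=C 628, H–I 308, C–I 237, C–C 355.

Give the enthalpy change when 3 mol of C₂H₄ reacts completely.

Bonds broken (reactants):
  C–H: 4 × 421 = 1684
  C=C: 1 × 628 = 628
  H–I: 1 × 308 = 308
  Σ(broken) = 2620 kJ
Bonds formed (products):
  C–C: 1 × 355 = 355
  C–H: 5 × 421 = 2105
  C–I: 1 × 237 = 237
  Σ(formed) = 2697 kJ
ΔH = Σ(broken) − Σ(formed) = 2620 − 2697 = −77 kJ
For 3× the reaction as written: 3 × (−77) = −231 kJ

ΔH = −231 kJ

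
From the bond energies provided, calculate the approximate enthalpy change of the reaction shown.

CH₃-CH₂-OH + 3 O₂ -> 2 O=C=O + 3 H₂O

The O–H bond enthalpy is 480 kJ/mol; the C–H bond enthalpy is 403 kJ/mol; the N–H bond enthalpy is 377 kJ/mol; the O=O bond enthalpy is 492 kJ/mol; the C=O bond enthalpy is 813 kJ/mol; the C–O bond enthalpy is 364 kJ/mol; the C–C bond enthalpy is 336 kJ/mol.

Bonds broken (reactants):
  C–C: 1 × 336 = 336
  C–H: 5 × 403 = 2015
  C–O: 1 × 364 = 364
  O–H: 1 × 480 = 480
  O=O: 3 × 492 = 1476
  Σ(broken) = 4671 kJ
Bonds formed (products):
  C=O: 4 × 813 = 3252
  O–H: 6 × 480 = 2880
  Σ(formed) = 6132 kJ
ΔH = Σ(broken) − Σ(formed) = 4671 − 6132 = −1461 kJ

ΔH ≈ −1461 kJ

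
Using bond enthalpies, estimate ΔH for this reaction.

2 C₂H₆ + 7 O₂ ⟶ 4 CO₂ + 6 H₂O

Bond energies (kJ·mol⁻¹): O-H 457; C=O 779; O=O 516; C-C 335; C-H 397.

ΔH ≈ −2670 kJ

Bonds broken (reactants):
  C-C: 2 × 335 = 670
  C-H: 12 × 397 = 4764
  O=O: 7 × 516 = 3612
  Σ(broken) = 9046 kJ
Bonds formed (products):
  C=O: 8 × 779 = 6232
  O-H: 12 × 457 = 5484
  Σ(formed) = 11716 kJ
ΔH = Σ(broken) − Σ(formed) = 9046 − 11716 = −2670 kJ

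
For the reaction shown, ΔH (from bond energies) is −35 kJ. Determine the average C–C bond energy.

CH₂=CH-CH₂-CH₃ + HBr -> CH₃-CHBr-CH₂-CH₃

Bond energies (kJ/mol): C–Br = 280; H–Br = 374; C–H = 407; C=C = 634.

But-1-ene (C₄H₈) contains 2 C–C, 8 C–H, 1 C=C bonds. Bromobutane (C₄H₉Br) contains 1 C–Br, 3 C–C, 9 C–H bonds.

D(C–C) ≈ 356 kJ/mol

Let D be the C–C bond energy.
Σ(broken) = 2×D + 8×407 + 1×634 + 1×374 = 4264 + 2D
Σ(formed) = 1×280 + 3×D + 9×407 = 3943 + 3D
ΔH = Σ(broken) − Σ(formed) = (4264 + 2D) − (3943 + 3D) = +321 − D
Setting this equal to −35 kJ gives D = 356 kJ/mol.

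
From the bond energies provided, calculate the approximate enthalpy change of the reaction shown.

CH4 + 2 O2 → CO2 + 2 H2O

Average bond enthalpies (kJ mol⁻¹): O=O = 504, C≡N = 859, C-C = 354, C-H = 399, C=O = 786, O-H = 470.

Bonds broken (reactants):
  C-H: 4 × 399 = 1596
  O=O: 2 × 504 = 1008
  Σ(broken) = 2604 kJ
Bonds formed (products):
  C=O: 2 × 786 = 1572
  O-H: 4 × 470 = 1880
  Σ(formed) = 3452 kJ
ΔH = Σ(broken) − Σ(formed) = 2604 − 3452 = −848 kJ

ΔH ≈ −848 kJ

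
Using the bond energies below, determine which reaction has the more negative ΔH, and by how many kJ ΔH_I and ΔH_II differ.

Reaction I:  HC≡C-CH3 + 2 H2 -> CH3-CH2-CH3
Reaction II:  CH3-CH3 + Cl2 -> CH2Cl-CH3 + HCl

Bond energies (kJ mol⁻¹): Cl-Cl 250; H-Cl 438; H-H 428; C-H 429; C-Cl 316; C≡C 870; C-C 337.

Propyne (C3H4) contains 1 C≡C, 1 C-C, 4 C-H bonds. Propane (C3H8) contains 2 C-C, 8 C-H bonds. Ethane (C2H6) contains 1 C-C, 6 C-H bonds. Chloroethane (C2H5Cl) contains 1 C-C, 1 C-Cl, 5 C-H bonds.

Reaction I, by 252 kJ

Reaction I:
  Bonds broken (reactants):
    C≡C: 1 × 870 = 870
    C-C: 1 × 337 = 337
    C-H: 4 × 429 = 1716
    H-H: 2 × 428 = 856
    Σ(broken) = 3779 kJ
  Bonds formed (products):
    C-C: 2 × 337 = 674
    C-H: 8 × 429 = 3432
    Σ(formed) = 4106 kJ
  ΔH_I = 3779 − 4106 = −327 kJ
Reaction II:
  Bonds broken (reactants):
    C-C: 1 × 337 = 337
    C-H: 6 × 429 = 2574
    Cl-Cl: 1 × 250 = 250
    Σ(broken) = 3161 kJ
  Bonds formed (products):
    C-C: 1 × 337 = 337
    C-Cl: 1 × 316 = 316
    C-H: 5 × 429 = 2145
    H-Cl: 1 × 438 = 438
    Σ(formed) = 3236 kJ
  ΔH_II = 3161 − 3236 = −75 kJ
ΔH_I − ΔH_II = −252 kJ, so reaction I has the more negative ΔH; |ΔH_I − ΔH_II| = 252 kJ.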